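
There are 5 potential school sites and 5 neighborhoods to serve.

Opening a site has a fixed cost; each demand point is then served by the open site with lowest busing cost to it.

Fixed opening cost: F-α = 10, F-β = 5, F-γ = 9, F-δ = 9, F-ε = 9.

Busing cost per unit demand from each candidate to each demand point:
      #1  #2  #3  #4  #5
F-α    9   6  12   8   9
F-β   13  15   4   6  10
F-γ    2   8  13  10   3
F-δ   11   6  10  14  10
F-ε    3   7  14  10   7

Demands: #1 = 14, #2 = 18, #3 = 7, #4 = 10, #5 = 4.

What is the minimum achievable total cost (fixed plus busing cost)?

259

Open {F-β, F-γ, F-δ}: assign each demand point to its cheapest open site.
  #1→F-γ 14×2=28, #2→F-δ 18×6=108, #3→F-β 7×4=28, #4→F-β 10×6=60, #5→F-γ 4×3=12
  busing cost 236, fixed 23 → total 259.
Compare {F-α, F-β, F-γ}: busing cost 236 + fixed 24 = 260.
Compare {F-β, F-γ, F-δ, F-ε}: busing cost 236 + fixed 32 = 268.
Compare {F-α, F-β, F-γ, F-δ}: busing cost 236 + fixed 33 = 269.
All other subsets cost ≥ 260. Minimum total cost: 259.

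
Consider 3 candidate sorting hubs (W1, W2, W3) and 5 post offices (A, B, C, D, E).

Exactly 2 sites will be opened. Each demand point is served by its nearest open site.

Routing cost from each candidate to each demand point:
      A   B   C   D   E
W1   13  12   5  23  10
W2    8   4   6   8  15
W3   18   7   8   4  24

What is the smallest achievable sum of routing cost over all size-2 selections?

35

Open {W1, W2}.
  A→W2 8, B→W2 4, C→W1 5, D→W2 8, E→W1 10  ⇒ total 35.
Compare {W2, W3}: total 37.
Compare {W1, W3}: total 39.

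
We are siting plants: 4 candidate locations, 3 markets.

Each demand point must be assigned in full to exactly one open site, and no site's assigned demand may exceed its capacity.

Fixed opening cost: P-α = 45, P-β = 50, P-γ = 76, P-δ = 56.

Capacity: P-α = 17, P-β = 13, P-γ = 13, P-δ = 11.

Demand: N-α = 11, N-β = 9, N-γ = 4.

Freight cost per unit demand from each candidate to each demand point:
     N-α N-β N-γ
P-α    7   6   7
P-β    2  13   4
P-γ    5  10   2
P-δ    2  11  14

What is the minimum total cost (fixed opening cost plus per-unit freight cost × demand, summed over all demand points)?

Open {P-α, P-β}; cheapest assignment that respects the capacities:
  P-α (cap 17, load 13): N-β, N-γ — cost 9×6 + 4×7 = 82
  P-β (cap 13, load 11): N-α — cost 11×2 = 22
  Shipping 104, fixed 95 → total 199.
  Any other capacity-feasible assignment to {P-α, P-β} ships for at least 104.
Compare {P-α, P-δ}: its best feasible assignment gives total 205.
Compare {P-α, P-β, P-δ}: its best feasible assignment gives total 243.
Every other set of open sites that can feasibly serve all demand totals ≥ 205 even under its best assignment. Minimum: 199.

199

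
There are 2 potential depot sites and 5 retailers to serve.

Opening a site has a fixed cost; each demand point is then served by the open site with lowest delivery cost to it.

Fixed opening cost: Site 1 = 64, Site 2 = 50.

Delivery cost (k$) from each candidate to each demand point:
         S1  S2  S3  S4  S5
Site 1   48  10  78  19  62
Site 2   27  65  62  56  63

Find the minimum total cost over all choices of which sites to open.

Open {Site 1}: assign each demand point to its cheapest open site.
  S1→Site 1 48, S2→Site 1 10, S3→Site 1 78, S4→Site 1 19, S5→Site 1 62
  delivery cost 217, fixed 64 → total 281.
Compare {Site 1, Site 2}: delivery cost 180 + fixed 114 = 294.
Compare {Site 2}: delivery cost 273 + fixed 50 = 323.

281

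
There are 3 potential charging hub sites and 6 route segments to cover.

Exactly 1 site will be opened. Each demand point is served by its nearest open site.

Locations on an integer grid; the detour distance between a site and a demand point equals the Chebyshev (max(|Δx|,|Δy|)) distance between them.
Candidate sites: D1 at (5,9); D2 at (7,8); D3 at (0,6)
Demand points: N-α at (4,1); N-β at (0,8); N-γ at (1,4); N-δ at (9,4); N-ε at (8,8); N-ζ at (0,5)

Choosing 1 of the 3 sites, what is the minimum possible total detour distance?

27

Open {D3}.
  N-α→D3 5, N-β→D3 2, N-γ→D3 2, N-δ→D3 9, N-ε→D3 8, N-ζ→D3 1  ⇒ total 27.
Compare {D1}: total 31.
Compare {D2}: total 32.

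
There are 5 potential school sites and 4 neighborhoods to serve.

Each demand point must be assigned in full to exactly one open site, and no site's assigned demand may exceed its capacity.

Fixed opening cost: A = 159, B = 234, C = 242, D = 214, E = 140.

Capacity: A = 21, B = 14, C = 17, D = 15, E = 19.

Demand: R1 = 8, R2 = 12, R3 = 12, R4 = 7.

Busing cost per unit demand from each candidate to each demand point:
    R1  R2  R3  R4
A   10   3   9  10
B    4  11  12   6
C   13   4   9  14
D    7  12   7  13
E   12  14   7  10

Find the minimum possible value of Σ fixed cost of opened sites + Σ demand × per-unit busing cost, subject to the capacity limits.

Open {A, E}; cheapest assignment that respects the capacities:
  A (cap 21, load 20): R1, R2 — cost 8×10 + 12×3 = 116
  E (cap 19, load 19): R3, R4 — cost 12×7 + 7×10 = 154
  Shipping 270, fixed 299 → total 569.
  Any other capacity-feasible assignment to {A, E} ships for at least 270.
Compare {A, B, E}: its best feasible assignment gives total 755.
Compare {A, D, E}: its best feasible assignment gives total 759.
Every other set of open sites that can feasibly serve all demand totals ≥ 755 even under its best assignment. Minimum: 569.

569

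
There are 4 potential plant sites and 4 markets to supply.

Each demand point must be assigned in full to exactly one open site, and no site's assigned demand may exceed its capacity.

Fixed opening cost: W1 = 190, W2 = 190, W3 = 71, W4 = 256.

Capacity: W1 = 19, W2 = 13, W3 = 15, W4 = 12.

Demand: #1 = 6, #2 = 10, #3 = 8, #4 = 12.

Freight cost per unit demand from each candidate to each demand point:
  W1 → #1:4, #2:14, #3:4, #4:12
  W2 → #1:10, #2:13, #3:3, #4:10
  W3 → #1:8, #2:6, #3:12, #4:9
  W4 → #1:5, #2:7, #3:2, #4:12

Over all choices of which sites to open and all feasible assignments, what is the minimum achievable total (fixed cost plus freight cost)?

Open {W1, W2, W3}; cheapest assignment that respects the capacities:
  W1 (cap 19, load 14): #1, #3 — cost 6×4 + 8×4 = 56
  W2 (cap 13, load 12): #4 — cost 12×10 = 120
  W3 (cap 15, load 10): #2 — cost 10×6 = 60
  Shipping 236, fixed 451 → total 687.
  Any other capacity-feasible assignment to {W1, W2, W3} ships for at least 236.
Compare {W1, W3, W4}: its best feasible assignment gives total 751.
Compare {W2, W3, W4}: its best feasible assignment gives total 851.
Every other set of open sites that can feasibly serve all demand totals ≥ 751 even under its best assignment. Minimum: 687.

687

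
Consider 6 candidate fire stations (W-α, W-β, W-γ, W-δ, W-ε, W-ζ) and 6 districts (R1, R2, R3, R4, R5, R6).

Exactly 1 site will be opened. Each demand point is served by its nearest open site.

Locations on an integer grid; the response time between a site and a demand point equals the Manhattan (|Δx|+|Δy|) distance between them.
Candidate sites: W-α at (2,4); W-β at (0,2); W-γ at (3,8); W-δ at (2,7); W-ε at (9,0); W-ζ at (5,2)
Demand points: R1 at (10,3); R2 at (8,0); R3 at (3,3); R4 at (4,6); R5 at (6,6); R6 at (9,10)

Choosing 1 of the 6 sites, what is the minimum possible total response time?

36

Open {W-ζ}.
  R1→W-ζ 6, R2→W-ζ 5, R3→W-ζ 3, R4→W-ζ 5, R5→W-ζ 5, R6→W-ζ 12  ⇒ total 36.
Compare {W-α}: total 44.
Compare {W-ε}: total 44.
No size-1 selection does better; minimum is 36.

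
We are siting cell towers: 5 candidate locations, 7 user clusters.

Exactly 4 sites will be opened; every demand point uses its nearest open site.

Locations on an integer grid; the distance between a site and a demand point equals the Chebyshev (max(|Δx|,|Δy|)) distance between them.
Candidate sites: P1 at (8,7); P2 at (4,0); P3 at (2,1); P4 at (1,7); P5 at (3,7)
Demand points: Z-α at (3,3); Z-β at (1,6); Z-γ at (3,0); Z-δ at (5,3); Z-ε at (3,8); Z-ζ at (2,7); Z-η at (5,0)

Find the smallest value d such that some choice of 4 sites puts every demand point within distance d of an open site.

Open {P1, P2, P3, P4}.
  Farthest demand point is Z-δ at distance 3 (to P2); all others are ≤ 3.
With {P1, P2, P3, P5} the worst case is 3.
With {P1, P2, P4, P5} the worst case is 3.
No size-4 selection achieves below 3.

3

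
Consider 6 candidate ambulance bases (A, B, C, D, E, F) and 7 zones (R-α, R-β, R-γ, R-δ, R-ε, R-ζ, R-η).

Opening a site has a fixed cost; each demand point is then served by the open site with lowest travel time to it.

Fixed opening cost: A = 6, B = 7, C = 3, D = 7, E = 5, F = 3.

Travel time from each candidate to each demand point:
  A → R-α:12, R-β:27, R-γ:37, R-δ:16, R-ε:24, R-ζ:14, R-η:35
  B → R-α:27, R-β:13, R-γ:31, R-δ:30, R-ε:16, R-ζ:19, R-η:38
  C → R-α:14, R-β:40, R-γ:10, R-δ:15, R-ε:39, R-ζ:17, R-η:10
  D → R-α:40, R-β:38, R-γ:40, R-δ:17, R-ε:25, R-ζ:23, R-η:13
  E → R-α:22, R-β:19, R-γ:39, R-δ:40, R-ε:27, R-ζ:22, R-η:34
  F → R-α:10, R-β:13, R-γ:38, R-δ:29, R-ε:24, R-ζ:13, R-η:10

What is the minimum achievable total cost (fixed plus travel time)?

100

Open {B, C, F}: assign each demand point to its cheapest open site.
  R-α→F 10, R-β→B 13, R-γ→C 10, R-δ→C 15, R-ε→B 16, R-ζ→F 13, R-η→C 10
  travel time 87, fixed 13 → total 100.
Compare {C, F}: travel time 95 + fixed 6 = 101.
Compare {B, C}: travel time 95 + fixed 10 = 105.
Compare {B, C, E, F}: travel time 87 + fixed 18 = 105.
All other subsets cost ≥ 101. Minimum total cost: 100.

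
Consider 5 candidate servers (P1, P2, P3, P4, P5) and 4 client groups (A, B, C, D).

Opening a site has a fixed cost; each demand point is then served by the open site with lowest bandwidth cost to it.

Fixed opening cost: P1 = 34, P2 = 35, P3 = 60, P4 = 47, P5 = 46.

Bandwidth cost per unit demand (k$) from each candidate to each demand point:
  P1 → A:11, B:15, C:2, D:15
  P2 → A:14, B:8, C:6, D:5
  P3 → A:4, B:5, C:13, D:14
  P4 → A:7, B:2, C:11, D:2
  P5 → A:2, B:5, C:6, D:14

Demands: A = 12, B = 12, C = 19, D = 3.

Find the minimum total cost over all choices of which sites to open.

219

Open {P1, P4, P5}: assign each demand point to its cheapest open site.
  A→P5 12×2=24, B→P4 12×2=24, C→P1 19×2=38, D→P4 3×2=6
  bandwidth cost 92, fixed 127 → total 219.
Compare {P1, P4}: bandwidth cost 152 + fixed 81 = 233.
Compare {P1, P5}: bandwidth cost 164 + fixed 80 = 244.
Compare {P1, P2, P5}: bandwidth cost 137 + fixed 115 = 252.
All other subsets cost ≥ 233. Minimum total cost: 219.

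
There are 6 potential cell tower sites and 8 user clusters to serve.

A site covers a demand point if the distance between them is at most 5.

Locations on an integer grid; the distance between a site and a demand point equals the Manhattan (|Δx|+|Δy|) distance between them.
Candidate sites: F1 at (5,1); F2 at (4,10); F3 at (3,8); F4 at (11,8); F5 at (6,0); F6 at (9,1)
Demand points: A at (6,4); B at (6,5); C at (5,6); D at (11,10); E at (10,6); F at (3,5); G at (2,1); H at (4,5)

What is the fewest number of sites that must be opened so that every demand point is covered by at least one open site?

Coverage sets (demand points within 5 of each site):
  F1: {A, B, C, G, H}
  F2: {C, H}
  F3: {C, F, H}
  F4: {D, E}
  F5: {A, B, G}
  F6: {}
No 2 sites suffice: every size-2 union leaves at least one demand point uncovered.
But {F1, F3, F4} covers everything, so the minimum is 3.

3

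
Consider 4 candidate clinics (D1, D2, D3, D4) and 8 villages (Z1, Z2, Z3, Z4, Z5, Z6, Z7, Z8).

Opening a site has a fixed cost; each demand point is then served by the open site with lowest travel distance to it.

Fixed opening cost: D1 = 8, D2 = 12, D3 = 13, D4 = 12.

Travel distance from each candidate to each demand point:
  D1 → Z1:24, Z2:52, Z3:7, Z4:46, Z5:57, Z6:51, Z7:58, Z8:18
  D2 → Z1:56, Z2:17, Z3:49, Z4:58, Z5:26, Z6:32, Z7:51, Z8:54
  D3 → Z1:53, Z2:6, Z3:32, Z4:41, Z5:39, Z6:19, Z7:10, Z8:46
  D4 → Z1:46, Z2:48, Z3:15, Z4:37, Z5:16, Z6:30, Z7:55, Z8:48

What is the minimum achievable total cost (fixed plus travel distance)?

Open {D1, D3, D4}: assign each demand point to its cheapest open site.
  Z1→D1 24, Z2→D3 6, Z3→D1 7, Z4→D4 37, Z5→D4 16, Z6→D3 19, Z7→D3 10, Z8→D1 18
  travel distance 137, fixed 33 → total 170.
Compare {D1, D2, D3, D4}: travel distance 137 + fixed 45 = 182.
Compare {D1, D2, D3}: travel distance 151 + fixed 33 = 184.
Compare {D1, D3}: travel distance 164 + fixed 21 = 185.
All other subsets cost ≥ 182. Minimum total cost: 170.

170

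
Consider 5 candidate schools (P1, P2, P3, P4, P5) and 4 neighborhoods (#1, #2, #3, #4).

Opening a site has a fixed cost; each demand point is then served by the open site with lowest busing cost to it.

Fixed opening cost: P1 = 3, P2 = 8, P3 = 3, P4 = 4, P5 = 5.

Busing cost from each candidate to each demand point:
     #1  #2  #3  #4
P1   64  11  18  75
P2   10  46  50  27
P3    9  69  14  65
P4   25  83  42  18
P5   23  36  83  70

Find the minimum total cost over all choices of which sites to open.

62

Open {P1, P3, P4}: assign each demand point to its cheapest open site.
  #1→P3 9, #2→P1 11, #3→P3 14, #4→P4 18
  busing cost 52, fixed 10 → total 62.
Compare {P1, P3, P4, P5}: busing cost 52 + fixed 15 = 67.
Compare {P1, P2, P3, P4}: busing cost 52 + fixed 18 = 70.
Compare {P1, P2, P4}: busing cost 57 + fixed 15 = 72.
All other subsets cost ≥ 67. Minimum total cost: 62.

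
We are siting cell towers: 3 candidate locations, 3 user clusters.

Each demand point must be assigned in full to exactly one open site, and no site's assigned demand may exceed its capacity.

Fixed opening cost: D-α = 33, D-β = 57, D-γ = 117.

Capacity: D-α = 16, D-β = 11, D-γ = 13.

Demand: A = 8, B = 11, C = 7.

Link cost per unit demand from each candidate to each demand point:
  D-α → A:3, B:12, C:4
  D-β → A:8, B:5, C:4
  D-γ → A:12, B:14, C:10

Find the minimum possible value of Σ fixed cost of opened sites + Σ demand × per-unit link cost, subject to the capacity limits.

197

Open {D-α, D-β}; cheapest assignment that respects the capacities:
  D-α (cap 16, load 15): A, C — cost 8×3 + 7×4 = 52
  D-β (cap 11, load 11): B — cost 11×5 = 55
  Shipping 107, fixed 90 → total 197.
  Any other capacity-feasible assignment to {D-α, D-β} ships for at least 107.
Compare {D-α, D-β, D-γ}: its best feasible assignment gives total 314.
Compare {D-α, D-γ}: its best feasible assignment gives total 356.
Every other set of open sites that can feasibly serve all demand totals ≥ 314 even under its best assignment. Minimum: 197.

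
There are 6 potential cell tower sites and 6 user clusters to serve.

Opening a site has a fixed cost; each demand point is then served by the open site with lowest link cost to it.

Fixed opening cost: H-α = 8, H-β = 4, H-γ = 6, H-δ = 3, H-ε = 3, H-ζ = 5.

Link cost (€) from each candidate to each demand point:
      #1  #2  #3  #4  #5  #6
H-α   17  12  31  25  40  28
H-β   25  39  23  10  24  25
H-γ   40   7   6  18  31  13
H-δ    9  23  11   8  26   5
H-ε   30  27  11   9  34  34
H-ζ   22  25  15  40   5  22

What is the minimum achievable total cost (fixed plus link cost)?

Open {H-γ, H-δ, H-ζ}: assign each demand point to its cheapest open site.
  #1→H-δ 9, #2→H-γ 7, #3→H-γ 6, #4→H-δ 8, #5→H-ζ 5, #6→H-δ 5
  link cost 40, fixed 14 → total 54.
Compare {H-γ, H-δ, H-ε, H-ζ}: link cost 40 + fixed 17 = 57.
Compare {H-β, H-γ, H-δ, H-ζ}: link cost 40 + fixed 18 = 58.
Compare {H-β, H-γ, H-δ, H-ε, H-ζ}: link cost 40 + fixed 21 = 61.
All other subsets cost ≥ 57. Minimum total cost: 54.

54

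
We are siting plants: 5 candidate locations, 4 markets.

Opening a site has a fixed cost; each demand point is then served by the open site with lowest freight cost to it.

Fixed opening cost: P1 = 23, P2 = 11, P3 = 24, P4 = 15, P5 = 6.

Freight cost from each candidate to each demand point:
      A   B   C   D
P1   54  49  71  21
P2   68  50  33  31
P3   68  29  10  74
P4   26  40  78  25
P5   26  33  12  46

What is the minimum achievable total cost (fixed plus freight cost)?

117

Open {P4, P5}: assign each demand point to its cheapest open site.
  A→P4 26, B→P5 33, C→P5 12, D→P4 25
  freight cost 96, fixed 21 → total 117.
Compare {P2, P5}: freight cost 102 + fixed 17 = 119.
Compare {P1, P5}: freight cost 92 + fixed 29 = 121.
Compare {P5}: freight cost 117 + fixed 6 = 123.
All other subsets cost ≥ 119. Minimum total cost: 117.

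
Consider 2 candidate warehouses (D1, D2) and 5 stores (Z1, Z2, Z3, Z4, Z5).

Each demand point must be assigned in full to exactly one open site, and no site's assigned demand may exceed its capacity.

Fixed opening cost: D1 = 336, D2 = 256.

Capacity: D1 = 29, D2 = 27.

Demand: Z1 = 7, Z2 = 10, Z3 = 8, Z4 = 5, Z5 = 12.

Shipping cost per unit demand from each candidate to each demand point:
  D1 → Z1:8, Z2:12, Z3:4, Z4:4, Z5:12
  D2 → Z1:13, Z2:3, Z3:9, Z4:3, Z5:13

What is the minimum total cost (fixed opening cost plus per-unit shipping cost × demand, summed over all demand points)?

869

Open {D1, D2}; cheapest assignment that respects the capacities:
  D1 (cap 29, load 27): Z1, Z3, Z5 — cost 7×8 + 8×4 + 12×12 = 232
  D2 (cap 27, load 15): Z2, Z4 — cost 10×3 + 5×3 = 45
  Shipping 277, fixed 592 → total 869.
  Any other capacity-feasible assignment to {D1, D2} ships for at least 277.
Total demand is 42 and no other set of sites has combined capacity ≥ 42, so {D1, D2} is the only feasible choice of open sites. Minimum: 869.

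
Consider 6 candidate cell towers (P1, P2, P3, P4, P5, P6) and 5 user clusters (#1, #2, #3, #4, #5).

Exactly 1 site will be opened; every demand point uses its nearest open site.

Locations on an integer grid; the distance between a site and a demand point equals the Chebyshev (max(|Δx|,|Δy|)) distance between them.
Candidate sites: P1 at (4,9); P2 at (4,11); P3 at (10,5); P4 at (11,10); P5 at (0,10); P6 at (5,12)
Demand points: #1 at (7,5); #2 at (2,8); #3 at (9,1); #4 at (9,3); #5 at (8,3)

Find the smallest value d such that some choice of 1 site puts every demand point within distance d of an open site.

Open {P1}.
  Farthest demand point is #3 at distance 8 (to P1); all others are ≤ 8.
With {P3} the worst case is 8.
With {P4} the worst case is 9.
No size-1 selection achieves below 8.

8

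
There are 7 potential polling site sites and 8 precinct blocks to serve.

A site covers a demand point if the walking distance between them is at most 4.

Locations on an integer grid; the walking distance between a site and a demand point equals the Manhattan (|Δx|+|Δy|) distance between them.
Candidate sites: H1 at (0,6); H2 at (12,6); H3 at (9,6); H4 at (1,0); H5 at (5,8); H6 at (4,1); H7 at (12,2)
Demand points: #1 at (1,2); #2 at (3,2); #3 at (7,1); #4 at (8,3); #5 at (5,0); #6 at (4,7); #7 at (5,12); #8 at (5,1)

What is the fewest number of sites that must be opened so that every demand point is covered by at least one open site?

Coverage sets (demand points within 4 of each site):
  H1: {}
  H2: {}
  H3: {#4}
  H4: {#1, #2, #5}
  H5: {#6, #7}
  H6: {#1, #2, #3, #5, #8}
  H7: {}
No 2 sites suffice: every size-2 union leaves at least one demand point uncovered.
But {H3, H5, H6} covers everything, so the minimum is 3.

3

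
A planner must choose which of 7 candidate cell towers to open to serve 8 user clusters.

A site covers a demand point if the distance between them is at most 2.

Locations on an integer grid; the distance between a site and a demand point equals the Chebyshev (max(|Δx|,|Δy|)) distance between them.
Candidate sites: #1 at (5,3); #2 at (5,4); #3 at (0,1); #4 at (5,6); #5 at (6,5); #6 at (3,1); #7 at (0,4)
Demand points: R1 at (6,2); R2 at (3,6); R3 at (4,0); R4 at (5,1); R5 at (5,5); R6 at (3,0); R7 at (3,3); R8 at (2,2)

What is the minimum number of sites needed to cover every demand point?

Coverage sets (demand points within 2 of each site):
  #1: {R1, R4, R5, R7}
  #2: {R1, R2, R5, R7}
  #3: {R8}
  #4: {R2, R5}
  #5: {R5}
  #6: {R3, R4, R6, R7, R8}
  #7: {R8}
No single site covers all 8 demand points.
But {#2, #6} covers everything, so the minimum is 2.

2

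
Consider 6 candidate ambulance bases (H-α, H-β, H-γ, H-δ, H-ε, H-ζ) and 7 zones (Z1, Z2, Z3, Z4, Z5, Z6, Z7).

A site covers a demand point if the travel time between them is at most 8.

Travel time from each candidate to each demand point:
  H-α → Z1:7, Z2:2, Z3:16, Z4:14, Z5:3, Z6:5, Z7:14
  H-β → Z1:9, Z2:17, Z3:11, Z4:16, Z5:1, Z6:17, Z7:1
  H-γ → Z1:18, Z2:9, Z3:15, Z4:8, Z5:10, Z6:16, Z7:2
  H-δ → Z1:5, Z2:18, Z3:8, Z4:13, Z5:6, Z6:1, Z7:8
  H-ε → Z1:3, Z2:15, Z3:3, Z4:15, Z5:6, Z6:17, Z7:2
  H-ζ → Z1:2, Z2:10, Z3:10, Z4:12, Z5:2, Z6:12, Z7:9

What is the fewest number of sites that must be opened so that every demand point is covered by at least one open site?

Coverage sets (demand points within 8 of each site):
  H-α: {Z1, Z2, Z5, Z6}
  H-β: {Z5, Z7}
  H-γ: {Z4, Z7}
  H-δ: {Z1, Z3, Z5, Z6, Z7}
  H-ε: {Z1, Z3, Z5, Z7}
  H-ζ: {Z1, Z5}
No 2 sites suffice: every size-2 union leaves at least one demand point uncovered.
But {H-α, H-γ, H-δ} covers everything, so the minimum is 3.

3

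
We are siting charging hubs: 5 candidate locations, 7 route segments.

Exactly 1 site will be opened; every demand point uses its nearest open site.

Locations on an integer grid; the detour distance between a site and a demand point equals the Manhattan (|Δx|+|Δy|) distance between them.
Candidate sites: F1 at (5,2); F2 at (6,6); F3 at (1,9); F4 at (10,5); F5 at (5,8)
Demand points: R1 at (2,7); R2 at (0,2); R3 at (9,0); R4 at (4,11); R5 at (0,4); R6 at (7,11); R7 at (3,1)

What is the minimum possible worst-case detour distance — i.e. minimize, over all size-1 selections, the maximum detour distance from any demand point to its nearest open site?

Open {F2}.
  Farthest demand point is R2 at detour distance 10 (to F2); all others are ≤ 10.
With {F1} the worst case is 11.
With {F5} the worst case is 12.
No size-1 selection achieves below 10.

10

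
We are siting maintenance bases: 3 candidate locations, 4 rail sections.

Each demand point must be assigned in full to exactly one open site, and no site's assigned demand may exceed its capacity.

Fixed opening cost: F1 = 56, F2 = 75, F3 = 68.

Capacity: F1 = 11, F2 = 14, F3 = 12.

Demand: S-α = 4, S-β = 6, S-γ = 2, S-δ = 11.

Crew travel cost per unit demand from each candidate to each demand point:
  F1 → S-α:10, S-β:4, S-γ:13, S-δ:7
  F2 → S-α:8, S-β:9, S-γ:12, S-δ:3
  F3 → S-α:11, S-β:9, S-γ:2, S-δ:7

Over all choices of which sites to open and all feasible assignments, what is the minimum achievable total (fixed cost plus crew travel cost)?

Open {F1, F2}; cheapest assignment that respects the capacities:
  F1 (cap 11, load 10): S-α, S-β — cost 4×10 + 6×4 = 64
  F2 (cap 14, load 13): S-γ, S-δ — cost 2×12 + 11×3 = 57
  Shipping 121, fixed 131 → total 252.
  Any other capacity-feasible assignment to {F1, F2} ships for at least 121.
Compare {F2, F3}: its best feasible assignment gives total 278.
Compare {F1, F2, F3}: its best feasible assignment gives total 300.
Every other set of open sites that can feasibly serve all demand totals ≥ 278 even under its best assignment. Minimum: 252.

252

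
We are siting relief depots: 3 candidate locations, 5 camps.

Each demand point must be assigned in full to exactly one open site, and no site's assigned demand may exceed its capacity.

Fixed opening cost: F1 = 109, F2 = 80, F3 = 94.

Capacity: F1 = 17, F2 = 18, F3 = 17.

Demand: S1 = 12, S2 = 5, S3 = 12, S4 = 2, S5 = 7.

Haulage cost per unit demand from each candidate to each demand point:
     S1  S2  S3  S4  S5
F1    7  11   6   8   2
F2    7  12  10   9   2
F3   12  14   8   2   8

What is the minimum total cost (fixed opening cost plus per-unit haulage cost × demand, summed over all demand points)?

Open {F1, F2, F3}; cheapest assignment that respects the capacities:
  F1 (cap 17, load 17): S1, S2 — cost 12×7 + 5×11 = 139
  F2 (cap 18, load 7): S5 — cost 7×2 = 14
  F3 (cap 17, load 14): S3, S4 — cost 12×8 + 2×2 = 100
  Shipping 253, fixed 283 → total 536.
  Any other capacity-feasible assignment to {F1, F2, F3} ships for at least 253.
Total demand is 38 and no other set of sites has combined capacity ≥ 38, so {F1, F2, F3} is the only feasible choice of open sites. Minimum: 536.

536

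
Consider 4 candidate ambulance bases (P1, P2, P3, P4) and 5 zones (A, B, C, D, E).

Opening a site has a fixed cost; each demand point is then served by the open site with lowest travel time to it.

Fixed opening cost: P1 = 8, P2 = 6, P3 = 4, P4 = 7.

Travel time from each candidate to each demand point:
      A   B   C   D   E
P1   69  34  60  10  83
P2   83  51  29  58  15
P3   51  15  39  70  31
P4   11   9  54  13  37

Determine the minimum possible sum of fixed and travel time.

90

Open {P2, P4}: assign each demand point to its cheapest open site.
  A→P4 11, B→P4 9, C→P2 29, D→P4 13, E→P2 15
  travel time 77, fixed 13 → total 90.
Compare {P2, P3, P4}: travel time 77 + fixed 17 = 94.
Compare {P1, P2, P4}: travel time 74 + fixed 21 = 95.
Compare {P1, P2, P3, P4}: travel time 74 + fixed 25 = 99.
All other subsets cost ≥ 94. Minimum total cost: 90.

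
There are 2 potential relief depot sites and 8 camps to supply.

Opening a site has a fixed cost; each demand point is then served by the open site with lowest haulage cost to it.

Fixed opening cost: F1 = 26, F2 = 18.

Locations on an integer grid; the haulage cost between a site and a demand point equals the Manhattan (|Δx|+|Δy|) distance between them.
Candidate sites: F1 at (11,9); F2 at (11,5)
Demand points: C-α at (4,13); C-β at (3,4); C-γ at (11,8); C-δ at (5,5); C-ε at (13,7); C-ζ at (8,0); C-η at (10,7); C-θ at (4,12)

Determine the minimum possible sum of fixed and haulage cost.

Open {F2}: assign each demand point to its cheapest open site.
  C-α→F2 15, C-β→F2 9, C-γ→F2 3, C-δ→F2 6, C-ε→F2 4, C-ζ→F2 8, C-η→F2 3, C-θ→F2 14
  haulage cost 62, fixed 18 → total 80.
Compare {F1}: haulage cost 64 + fixed 26 = 90.
Compare {F1, F2}: haulage cost 52 + fixed 44 = 96.

80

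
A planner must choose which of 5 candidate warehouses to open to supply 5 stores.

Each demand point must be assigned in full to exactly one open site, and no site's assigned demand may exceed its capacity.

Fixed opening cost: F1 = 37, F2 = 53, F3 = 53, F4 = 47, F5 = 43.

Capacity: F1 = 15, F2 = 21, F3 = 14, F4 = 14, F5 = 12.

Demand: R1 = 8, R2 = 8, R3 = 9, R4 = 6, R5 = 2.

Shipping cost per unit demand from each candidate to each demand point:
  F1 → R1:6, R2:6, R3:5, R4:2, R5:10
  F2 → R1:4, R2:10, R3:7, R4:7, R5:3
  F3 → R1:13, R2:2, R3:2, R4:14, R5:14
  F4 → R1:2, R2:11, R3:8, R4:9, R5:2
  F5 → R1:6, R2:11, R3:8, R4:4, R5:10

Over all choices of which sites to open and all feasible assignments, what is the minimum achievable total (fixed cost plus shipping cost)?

Open {F1, F3, F4}; cheapest assignment that respects the capacities:
  F1 (cap 15, load 15): R3, R4 — cost 9×5 + 6×2 = 57
  F3 (cap 14, load 8): R2 — cost 8×2 = 16
  F4 (cap 14, load 10): R1, R5 — cost 8×2 + 2×2 = 20
  Shipping 93, fixed 137 → total 230.
  Any other capacity-feasible assignment to {F1, F3, F4} ships for at least 93.
Compare {F1, F2}: its best feasible assignment gives total 251.
Compare {F1, F2, F3}: its best feasible assignment gives total 254.
Every other set of open sites that can feasibly serve all demand totals ≥ 251 even under its best assignment. Minimum: 230.

230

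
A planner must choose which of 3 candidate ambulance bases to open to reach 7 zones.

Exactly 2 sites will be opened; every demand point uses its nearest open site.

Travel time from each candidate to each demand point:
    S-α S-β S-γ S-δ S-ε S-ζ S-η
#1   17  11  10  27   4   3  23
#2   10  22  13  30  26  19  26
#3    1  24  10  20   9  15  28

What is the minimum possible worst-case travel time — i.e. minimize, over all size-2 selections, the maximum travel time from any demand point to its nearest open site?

23

Open {#1, #3}.
  Farthest demand point is S-η at travel time 23 (to #1); all others are ≤ 23.
With {#2, #3} the worst case is 26.
With {#1, #2} the worst case is 27.
No size-2 selection achieves below 23.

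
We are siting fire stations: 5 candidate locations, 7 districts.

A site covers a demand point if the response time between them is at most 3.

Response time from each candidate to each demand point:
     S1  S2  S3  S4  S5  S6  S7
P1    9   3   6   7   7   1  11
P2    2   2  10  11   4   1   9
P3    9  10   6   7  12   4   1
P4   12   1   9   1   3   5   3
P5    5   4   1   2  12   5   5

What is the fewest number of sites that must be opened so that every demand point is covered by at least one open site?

3

Coverage sets (demand points within 3 of each site):
  P1: {S2, S6}
  P2: {S1, S2, S6}
  P3: {S7}
  P4: {S2, S4, S5, S7}
  P5: {S3, S4}
No 2 sites suffice: every size-2 union leaves at least one demand point uncovered.
But {P2, P4, P5} covers everything, so the minimum is 3.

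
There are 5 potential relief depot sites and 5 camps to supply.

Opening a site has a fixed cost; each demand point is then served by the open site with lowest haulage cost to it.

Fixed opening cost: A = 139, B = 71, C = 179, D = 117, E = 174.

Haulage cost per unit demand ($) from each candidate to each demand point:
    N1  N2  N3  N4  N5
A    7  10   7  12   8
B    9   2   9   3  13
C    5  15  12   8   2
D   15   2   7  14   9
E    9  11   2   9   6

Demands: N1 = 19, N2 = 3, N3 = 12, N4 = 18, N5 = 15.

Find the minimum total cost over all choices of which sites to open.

543

Open {B, C}: assign each demand point to its cheapest open site.
  N1→C 19×5=95, N2→B 3×2=6, N3→B 12×9=108, N4→B 18×3=54, N5→C 15×2=30
  haulage cost 293, fixed 250 → total 543.
Compare {B, E}: haulage cost 345 + fixed 245 = 590.
Compare {B}: haulage cost 534 + fixed 71 = 605.
Compare {A, B}: haulage cost 397 + fixed 210 = 607.
All other subsets cost ≥ 590. Minimum total cost: 543.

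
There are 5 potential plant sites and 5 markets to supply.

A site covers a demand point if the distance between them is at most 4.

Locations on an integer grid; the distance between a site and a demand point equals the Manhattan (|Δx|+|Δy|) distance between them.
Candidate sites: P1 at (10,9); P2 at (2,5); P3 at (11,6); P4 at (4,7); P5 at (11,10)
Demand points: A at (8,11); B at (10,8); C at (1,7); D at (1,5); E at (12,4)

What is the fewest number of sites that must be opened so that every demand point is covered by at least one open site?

3

Coverage sets (demand points within 4 of each site):
  P1: {A, B}
  P2: {C, D}
  P3: {B, E}
  P4: {C}
  P5: {A, B}
No 2 sites suffice: every size-2 union leaves at least one demand point uncovered.
But {P1, P2, P3} covers everything, so the minimum is 3.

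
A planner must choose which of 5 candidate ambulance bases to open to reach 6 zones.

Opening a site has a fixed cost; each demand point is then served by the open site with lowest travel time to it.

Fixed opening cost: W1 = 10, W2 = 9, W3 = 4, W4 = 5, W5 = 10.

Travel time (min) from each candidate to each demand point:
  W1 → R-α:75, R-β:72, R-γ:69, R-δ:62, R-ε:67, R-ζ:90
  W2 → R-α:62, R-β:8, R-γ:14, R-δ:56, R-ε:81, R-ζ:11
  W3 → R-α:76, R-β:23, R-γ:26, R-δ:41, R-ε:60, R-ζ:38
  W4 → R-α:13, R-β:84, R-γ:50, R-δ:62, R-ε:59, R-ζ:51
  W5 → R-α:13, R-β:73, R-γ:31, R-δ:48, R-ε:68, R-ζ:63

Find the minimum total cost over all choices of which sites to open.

164

Open {W2, W3, W4}: assign each demand point to its cheapest open site.
  R-α→W4 13, R-β→W2 8, R-γ→W2 14, R-δ→W3 41, R-ε→W4 59, R-ζ→W2 11
  travel time 146, fixed 18 → total 164.
Compare {W2, W3, W5}: travel time 147 + fixed 23 = 170.
Compare {W1, W2, W3, W4}: travel time 146 + fixed 28 = 174.
Compare {W2, W3, W4, W5}: travel time 146 + fixed 28 = 174.
All other subsets cost ≥ 170. Minimum total cost: 164.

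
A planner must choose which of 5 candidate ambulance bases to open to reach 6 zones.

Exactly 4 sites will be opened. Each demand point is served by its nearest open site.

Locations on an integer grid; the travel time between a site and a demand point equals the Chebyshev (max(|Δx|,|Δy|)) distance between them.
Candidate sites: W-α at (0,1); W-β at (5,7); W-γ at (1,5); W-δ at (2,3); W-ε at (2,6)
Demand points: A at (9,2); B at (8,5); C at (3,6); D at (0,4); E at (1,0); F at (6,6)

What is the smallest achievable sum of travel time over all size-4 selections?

Open {W-α, W-β, W-γ, W-ε}.
  A→W-β 5, B→W-β 3, C→W-ε 1, D→W-γ 1, E→W-α 1, F→W-β 1  ⇒ total 12.
Compare {W-α, W-β, W-γ, W-δ}: total 13.
Compare {W-α, W-β, W-δ, W-ε}: total 13.
No size-4 selection does better; minimum is 12.

12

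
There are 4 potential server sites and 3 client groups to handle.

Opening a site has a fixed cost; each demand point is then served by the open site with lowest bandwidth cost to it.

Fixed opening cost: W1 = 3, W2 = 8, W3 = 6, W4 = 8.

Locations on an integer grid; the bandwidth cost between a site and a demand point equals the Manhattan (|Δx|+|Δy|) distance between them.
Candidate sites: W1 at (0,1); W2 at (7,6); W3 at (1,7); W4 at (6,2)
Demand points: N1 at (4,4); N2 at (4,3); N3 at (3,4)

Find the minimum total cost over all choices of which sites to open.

Open {W4}: assign each demand point to its cheapest open site.
  N1→W4 4, N2→W4 3, N3→W4 5
  bandwidth cost 12, fixed 8 → total 20.
Compare {W1}: bandwidth cost 19 + fixed 3 = 22.
Compare {W1, W4}: bandwidth cost 12 + fixed 11 = 23.
Compare {W3}: bandwidth cost 18 + fixed 6 = 24.
All other subsets cost ≥ 22. Minimum total cost: 20.

20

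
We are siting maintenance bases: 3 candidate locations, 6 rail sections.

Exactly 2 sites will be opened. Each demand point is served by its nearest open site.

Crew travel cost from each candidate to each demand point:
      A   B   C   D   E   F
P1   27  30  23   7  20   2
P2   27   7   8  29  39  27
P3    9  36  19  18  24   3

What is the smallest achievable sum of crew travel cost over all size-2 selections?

Open {P2, P3}.
  A→P3 9, B→P2 7, C→P2 8, D→P3 18, E→P3 24, F→P3 3  ⇒ total 69.
Compare {P1, P2}: total 71.
Compare {P1, P3}: total 87.

69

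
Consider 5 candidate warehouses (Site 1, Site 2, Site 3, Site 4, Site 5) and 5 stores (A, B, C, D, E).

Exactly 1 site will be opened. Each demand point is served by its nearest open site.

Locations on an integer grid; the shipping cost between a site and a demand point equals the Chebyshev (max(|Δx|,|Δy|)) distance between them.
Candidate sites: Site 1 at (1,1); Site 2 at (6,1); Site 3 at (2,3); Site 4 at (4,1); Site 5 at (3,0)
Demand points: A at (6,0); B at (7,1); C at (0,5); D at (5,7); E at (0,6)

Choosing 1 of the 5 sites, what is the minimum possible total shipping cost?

18

Open {Site 3}.
  A→Site 3 4, B→Site 3 5, C→Site 3 2, D→Site 3 4, E→Site 3 3  ⇒ total 18.
Compare {Site 2}: total 20.
Compare {Site 4}: total 20.
No size-1 selection does better; minimum is 18.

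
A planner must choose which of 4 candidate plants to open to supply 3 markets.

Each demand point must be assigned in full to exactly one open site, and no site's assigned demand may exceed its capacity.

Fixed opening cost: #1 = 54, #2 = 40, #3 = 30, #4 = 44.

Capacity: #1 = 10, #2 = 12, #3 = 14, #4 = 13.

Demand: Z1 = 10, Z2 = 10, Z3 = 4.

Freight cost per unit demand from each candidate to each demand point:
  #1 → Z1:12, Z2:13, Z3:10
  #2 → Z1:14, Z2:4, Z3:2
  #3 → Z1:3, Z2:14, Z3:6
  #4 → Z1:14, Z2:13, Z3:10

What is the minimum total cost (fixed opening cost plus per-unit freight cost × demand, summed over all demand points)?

Open {#2, #3}; cheapest assignment that respects the capacities:
  #2 (cap 12, load 10): Z2 — cost 10×4 = 40
  #3 (cap 14, load 14): Z1, Z3 — cost 10×3 + 4×6 = 54
  Shipping 94, fixed 70 → total 164.
  Any other capacity-feasible assignment to {#2, #3} ships for at least 94.
Compare {#2, #3, #4}: its best feasible assignment gives total 208.
Compare {#1, #2, #3}: its best feasible assignment gives total 218.
Every other set of open sites that can feasibly serve all demand totals ≥ 208 even under its best assignment. Minimum: 164.

164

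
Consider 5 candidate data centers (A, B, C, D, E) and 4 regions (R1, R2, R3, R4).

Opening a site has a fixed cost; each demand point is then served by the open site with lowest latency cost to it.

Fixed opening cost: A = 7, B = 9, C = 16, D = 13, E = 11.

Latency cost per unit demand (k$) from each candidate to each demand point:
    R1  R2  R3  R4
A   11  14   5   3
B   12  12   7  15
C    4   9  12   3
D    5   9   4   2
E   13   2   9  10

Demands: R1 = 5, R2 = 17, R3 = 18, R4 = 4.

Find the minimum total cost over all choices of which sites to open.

163

Open {D, E}: assign each demand point to its cheapest open site.
  R1→D 5×5=25, R2→E 17×2=34, R3→D 18×4=72, R4→D 4×2=8
  latency cost 139, fixed 24 → total 163.
Compare {A, D, E}: latency cost 139 + fixed 31 = 170.
Compare {B, D, E}: latency cost 139 + fixed 33 = 172.
Compare {C, D, E}: latency cost 134 + fixed 40 = 174.
All other subsets cost ≥ 170. Minimum total cost: 163.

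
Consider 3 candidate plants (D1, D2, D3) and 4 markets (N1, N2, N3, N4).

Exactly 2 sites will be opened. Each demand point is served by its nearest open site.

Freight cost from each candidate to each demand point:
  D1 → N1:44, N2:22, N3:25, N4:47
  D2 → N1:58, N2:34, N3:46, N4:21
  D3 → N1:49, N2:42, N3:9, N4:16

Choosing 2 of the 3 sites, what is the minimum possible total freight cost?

91

Open {D1, D3}.
  N1→D1 44, N2→D1 22, N3→D3 9, N4→D3 16  ⇒ total 91.
Compare {D2, D3}: total 108.
Compare {D1, D2}: total 112.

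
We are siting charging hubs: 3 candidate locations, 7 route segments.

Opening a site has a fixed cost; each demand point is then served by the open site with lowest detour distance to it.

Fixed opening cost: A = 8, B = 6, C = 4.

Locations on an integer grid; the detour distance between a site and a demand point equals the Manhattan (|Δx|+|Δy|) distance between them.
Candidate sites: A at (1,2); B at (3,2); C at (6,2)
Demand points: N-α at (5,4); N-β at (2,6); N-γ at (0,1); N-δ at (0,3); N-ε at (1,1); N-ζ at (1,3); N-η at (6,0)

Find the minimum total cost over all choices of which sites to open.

28

Open {A, C}: assign each demand point to its cheapest open site.
  N-α→C 3, N-β→A 5, N-γ→A 2, N-δ→A 2, N-ε→A 1, N-ζ→A 1, N-η→C 2
  detour distance 16, fixed 12 → total 28.
Compare {A}: detour distance 24 + fixed 8 = 32.
Compare {B}: detour distance 28 + fixed 6 = 34.
Compare {A, B}: detour distance 20 + fixed 14 = 34.
All other subsets cost ≥ 32. Minimum total cost: 28.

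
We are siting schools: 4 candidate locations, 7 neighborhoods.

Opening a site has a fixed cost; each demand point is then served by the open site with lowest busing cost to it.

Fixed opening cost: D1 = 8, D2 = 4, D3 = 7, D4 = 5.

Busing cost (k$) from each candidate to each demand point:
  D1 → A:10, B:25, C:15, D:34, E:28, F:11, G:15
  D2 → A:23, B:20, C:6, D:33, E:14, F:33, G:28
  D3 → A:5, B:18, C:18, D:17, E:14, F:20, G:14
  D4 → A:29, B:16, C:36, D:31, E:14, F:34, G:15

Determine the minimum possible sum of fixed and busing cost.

Open {D1, D2, D3}: assign each demand point to its cheapest open site.
  A→D3 5, B→D3 18, C→D2 6, D→D3 17, E→D2 14, F→D1 11, G→D3 14
  busing cost 85, fixed 19 → total 104.
Compare {D2, D3}: busing cost 94 + fixed 11 = 105.
Compare {D1, D2, D3, D4}: busing cost 83 + fixed 24 = 107.
Compare {D2, D3, D4}: busing cost 92 + fixed 16 = 108.
All other subsets cost ≥ 105. Minimum total cost: 104.

104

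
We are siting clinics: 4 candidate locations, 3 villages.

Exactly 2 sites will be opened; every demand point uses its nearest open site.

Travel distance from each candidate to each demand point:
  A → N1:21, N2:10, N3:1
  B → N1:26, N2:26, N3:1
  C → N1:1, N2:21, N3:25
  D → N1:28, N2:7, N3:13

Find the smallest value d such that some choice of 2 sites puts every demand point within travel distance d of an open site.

10

Open {A, C}.
  Farthest demand point is N2 at travel distance 10 (to A); all others are ≤ 10.
With {C, D} the worst case is 13.
With {A, B} the worst case is 21.
No size-2 selection achieves below 10.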